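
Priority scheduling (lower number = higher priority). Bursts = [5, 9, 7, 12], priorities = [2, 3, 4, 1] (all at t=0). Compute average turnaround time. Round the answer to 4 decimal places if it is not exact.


Sort by priority (ascending = highest first):
Order: [(1, 12), (2, 5), (3, 9), (4, 7)]
Completion times:
  Priority 1, burst=12, C=12
  Priority 2, burst=5, C=17
  Priority 3, burst=9, C=26
  Priority 4, burst=7, C=33
Average turnaround = 88/4 = 22.0

22.0


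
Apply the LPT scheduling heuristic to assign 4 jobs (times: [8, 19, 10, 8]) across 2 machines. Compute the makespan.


Sort jobs in decreasing order (LPT): [19, 10, 8, 8]
Assign each job to the least loaded machine:
  Machine 1: jobs [19], load = 19
  Machine 2: jobs [10, 8, 8], load = 26
Makespan = max load = 26

26


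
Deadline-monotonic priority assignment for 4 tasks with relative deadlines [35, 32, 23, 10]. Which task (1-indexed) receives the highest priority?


Sort tasks by relative deadline (ascending):
  Task 4: deadline = 10
  Task 3: deadline = 23
  Task 2: deadline = 32
  Task 1: deadline = 35
Priority order (highest first): [4, 3, 2, 1]
Highest priority task = 4

4


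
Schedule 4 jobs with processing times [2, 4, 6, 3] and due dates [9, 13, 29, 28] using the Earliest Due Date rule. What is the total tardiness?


Sort by due date (EDD order): [(2, 9), (4, 13), (3, 28), (6, 29)]
Compute completion times and tardiness:
  Job 1: p=2, d=9, C=2, tardiness=max(0,2-9)=0
  Job 2: p=4, d=13, C=6, tardiness=max(0,6-13)=0
  Job 3: p=3, d=28, C=9, tardiness=max(0,9-28)=0
  Job 4: p=6, d=29, C=15, tardiness=max(0,15-29)=0
Total tardiness = 0

0


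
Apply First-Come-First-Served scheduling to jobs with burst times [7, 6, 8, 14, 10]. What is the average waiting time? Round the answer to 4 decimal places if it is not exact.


FCFS order (as given): [7, 6, 8, 14, 10]
Waiting times:
  Job 1: wait = 0
  Job 2: wait = 7
  Job 3: wait = 13
  Job 4: wait = 21
  Job 5: wait = 35
Sum of waiting times = 76
Average waiting time = 76/5 = 15.2

15.2


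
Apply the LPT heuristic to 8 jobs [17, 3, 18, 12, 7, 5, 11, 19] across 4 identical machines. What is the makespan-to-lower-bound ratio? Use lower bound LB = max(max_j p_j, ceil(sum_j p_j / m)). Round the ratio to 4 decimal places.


LPT order: [19, 18, 17, 12, 11, 7, 5, 3]
Machine loads after assignment: [22, 23, 24, 23]
LPT makespan = 24
Lower bound = max(max_job, ceil(total/4)) = max(19, 23) = 23
Ratio = 24 / 23 = 1.0435

1.0435


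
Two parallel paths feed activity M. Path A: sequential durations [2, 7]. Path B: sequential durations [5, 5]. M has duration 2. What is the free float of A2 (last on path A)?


ES(A2) = sum of predecessors on chain A = 2
EF(A2) = ES + duration = 2 + 7 = 9
Successor of A2 is M. ES(M) = max(sum(A), sum(B)) = max(9, 10) = 10
Free float = ES(successor) - EF(current) = 10 - 9 = 1

1


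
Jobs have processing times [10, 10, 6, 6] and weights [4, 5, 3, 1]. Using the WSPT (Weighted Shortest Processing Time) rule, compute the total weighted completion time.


Compute p/w ratios and sort ascending (WSPT): [(10, 5), (6, 3), (10, 4), (6, 1)]
Compute weighted completion times:
  Job (p=10,w=5): C=10, w*C=5*10=50
  Job (p=6,w=3): C=16, w*C=3*16=48
  Job (p=10,w=4): C=26, w*C=4*26=104
  Job (p=6,w=1): C=32, w*C=1*32=32
Total weighted completion time = 234

234


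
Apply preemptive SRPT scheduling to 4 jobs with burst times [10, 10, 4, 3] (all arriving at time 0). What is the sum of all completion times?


Since all jobs arrive at t=0, SRPT equals SPT ordering.
SPT order: [3, 4, 10, 10]
Completion times:
  Job 1: p=3, C=3
  Job 2: p=4, C=7
  Job 3: p=10, C=17
  Job 4: p=10, C=27
Total completion time = 3 + 7 + 17 + 27 = 54

54


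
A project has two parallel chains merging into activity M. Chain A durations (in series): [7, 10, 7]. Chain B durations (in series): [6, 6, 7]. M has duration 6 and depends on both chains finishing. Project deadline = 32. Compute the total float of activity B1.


Forward pass: ES(B1) = sum of predecessors on chain B = 0
EF = ES + duration = 0 + 6 = 6
Backward pass: LF(M) = deadline = 32; LS(M) = 32 - 6 = 26
LF(B1) = LS(M) - sum(successors on chain B) = 26 - 13 = 13
LS = LF - duration = 13 - 6 = 7
Total float = LS - ES = 7 - 0 = 7

7


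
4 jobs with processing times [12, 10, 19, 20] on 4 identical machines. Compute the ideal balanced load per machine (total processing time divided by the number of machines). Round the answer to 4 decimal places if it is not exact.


Total processing time = 12 + 10 + 19 + 20 = 61
Number of machines = 4
Ideal balanced load = 61 / 4 = 15.25

15.25


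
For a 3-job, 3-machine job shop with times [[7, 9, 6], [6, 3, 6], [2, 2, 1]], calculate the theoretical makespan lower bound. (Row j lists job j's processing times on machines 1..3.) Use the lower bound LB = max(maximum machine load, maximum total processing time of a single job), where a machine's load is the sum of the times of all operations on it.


Machine loads:
  Machine 1: 7 + 6 + 2 = 15
  Machine 2: 9 + 3 + 2 = 14
  Machine 3: 6 + 6 + 1 = 13
Max machine load = 15
Job totals:
  Job 1: 22
  Job 2: 15
  Job 3: 5
Max job total = 22
Lower bound = max(15, 22) = 22

22


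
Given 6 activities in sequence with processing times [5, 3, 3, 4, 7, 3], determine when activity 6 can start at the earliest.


Activity 6 starts after activities 1 through 5 complete.
Predecessor durations: [5, 3, 3, 4, 7]
ES = 5 + 3 + 3 + 4 + 7 = 22

22


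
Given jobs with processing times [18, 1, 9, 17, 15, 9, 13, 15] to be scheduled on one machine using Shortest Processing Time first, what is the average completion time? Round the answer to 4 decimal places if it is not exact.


Sort jobs by processing time (SPT order): [1, 9, 9, 13, 15, 15, 17, 18]
Compute completion times sequentially:
  Job 1: processing = 1, completes at 1
  Job 2: processing = 9, completes at 10
  Job 3: processing = 9, completes at 19
  Job 4: processing = 13, completes at 32
  Job 5: processing = 15, completes at 47
  Job 6: processing = 15, completes at 62
  Job 7: processing = 17, completes at 79
  Job 8: processing = 18, completes at 97
Sum of completion times = 347
Average completion time = 347/8 = 43.375

43.375


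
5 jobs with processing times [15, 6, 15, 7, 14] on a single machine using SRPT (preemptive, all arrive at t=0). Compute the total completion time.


Since all jobs arrive at t=0, SRPT equals SPT ordering.
SPT order: [6, 7, 14, 15, 15]
Completion times:
  Job 1: p=6, C=6
  Job 2: p=7, C=13
  Job 3: p=14, C=27
  Job 4: p=15, C=42
  Job 5: p=15, C=57
Total completion time = 6 + 13 + 27 + 42 + 57 = 145

145


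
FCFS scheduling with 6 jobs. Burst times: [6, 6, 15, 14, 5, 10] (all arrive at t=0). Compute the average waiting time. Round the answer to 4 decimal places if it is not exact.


FCFS order (as given): [6, 6, 15, 14, 5, 10]
Waiting times:
  Job 1: wait = 0
  Job 2: wait = 6
  Job 3: wait = 12
  Job 4: wait = 27
  Job 5: wait = 41
  Job 6: wait = 46
Sum of waiting times = 132
Average waiting time = 132/6 = 22.0

22.0


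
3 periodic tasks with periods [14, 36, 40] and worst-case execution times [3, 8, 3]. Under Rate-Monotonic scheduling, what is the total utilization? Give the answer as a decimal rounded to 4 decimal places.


Compute individual utilizations (exact fractions):
  Task 1: C/T = 3/14 (approx. 0.2143)
  Task 2: C/T = 8/36 = 2/9 (approx. 0.2222)
  Task 3: C/T = 3/40 (approx. 0.075)
Total utilization U = 3/14 + 2/9 + 3/40 = 1289/2520
Rounded to 4 decimal places: U = 0.5115
RM (Liu & Layland) bound for 3 tasks = 0.779763; compare with U = 1289/2520 (approx. 0.511508)
U <= bound, so schedulable by RM sufficient condition.

0.5115


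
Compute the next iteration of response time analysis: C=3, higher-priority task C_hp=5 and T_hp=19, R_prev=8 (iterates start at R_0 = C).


R_next = C + ceil(R_prev / T_hp) * C_hp
ceil(8 / 19) = ceil(0.4211) = 1
Interference = 1 * 5 = 5
R_next = 3 + 5 = 8
R_next = R_prev, so the iteration has converged (response time = 8).

8


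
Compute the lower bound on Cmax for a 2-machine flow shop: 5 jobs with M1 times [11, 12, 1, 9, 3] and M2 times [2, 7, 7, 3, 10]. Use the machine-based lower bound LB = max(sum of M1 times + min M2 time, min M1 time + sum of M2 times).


LB1 = sum(M1 times) + min(M2 times) = 36 + 2 = 38
LB2 = min(M1 times) + sum(M2 times) = 1 + 29 = 30
Lower bound = max(LB1, LB2) = max(38, 30) = 38

38


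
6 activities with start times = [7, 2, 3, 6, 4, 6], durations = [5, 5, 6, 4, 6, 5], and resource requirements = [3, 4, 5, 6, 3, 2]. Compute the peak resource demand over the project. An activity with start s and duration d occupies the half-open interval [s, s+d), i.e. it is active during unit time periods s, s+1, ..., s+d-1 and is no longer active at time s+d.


Each activity i is active on [start_i, start_i + duration_i).
Compute total resource usage per time slot:
  t=0: active resources = [], total = 0
  t=1: active resources = [], total = 0
  t=2: active resources = [4], total = 4
  t=3: active resources = [4, 5], total = 9
  t=4: active resources = [4, 5, 3], total = 12
  t=5: active resources = [4, 5, 3], total = 12
  t=6: active resources = [4, 5, 6, 3, 2], total = 20
  t=7: active resources = [3, 5, 6, 3, 2], total = 19
  t=8: active resources = [3, 5, 6, 3, 2], total = 19
  t=9: active resources = [3, 6, 3, 2], total = 14
  t=10: active resources = [3, 2], total = 5
  t=11: active resources = [3], total = 3
Peak resource demand = 20

20


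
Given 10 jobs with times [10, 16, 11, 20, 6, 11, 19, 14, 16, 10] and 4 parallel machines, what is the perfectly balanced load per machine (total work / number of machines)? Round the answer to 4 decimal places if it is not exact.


Total processing time = 10 + 16 + 11 + 20 + 6 + 11 + 19 + 14 + 16 + 10 = 133
Number of machines = 4
Ideal balanced load = 133 / 4 = 33.25

33.25


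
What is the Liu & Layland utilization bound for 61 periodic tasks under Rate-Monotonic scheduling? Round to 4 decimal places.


Compute 2^(1/61) = 1.0114278734
Subtract 1: 1.0114278734 - 1 = 0.0114278734
Multiply by n: 61 * 0.0114278734 = 0.6971002774
Round to 4 dp: 0.6971

0.6971


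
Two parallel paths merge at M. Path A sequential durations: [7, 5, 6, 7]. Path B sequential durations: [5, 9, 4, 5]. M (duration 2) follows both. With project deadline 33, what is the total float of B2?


Forward pass: ES(B2) = sum of predecessors on chain B = 5
EF = ES + duration = 5 + 9 = 14
Backward pass: LF(M) = deadline = 33; LS(M) = 33 - 2 = 31
LF(B2) = LS(M) - sum(successors on chain B) = 31 - 9 = 22
LS = LF - duration = 22 - 9 = 13
Total float = LS - ES = 13 - 5 = 8

8


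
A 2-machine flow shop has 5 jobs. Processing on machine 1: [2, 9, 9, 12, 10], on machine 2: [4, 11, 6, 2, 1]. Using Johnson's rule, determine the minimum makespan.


Apply Johnson's rule:
  Group 1 (a <= b): [(1, 2, 4), (2, 9, 11)]
  Group 2 (a > b): [(3, 9, 6), (4, 12, 2), (5, 10, 1)]
Optimal job order: [1, 2, 3, 4, 5]
Schedule:
  Job 1: M1 done at 2, M2 done at 6
  Job 2: M1 done at 11, M2 done at 22
  Job 3: M1 done at 20, M2 done at 28
  Job 4: M1 done at 32, M2 done at 34
  Job 5: M1 done at 42, M2 done at 43
Makespan = 43

43


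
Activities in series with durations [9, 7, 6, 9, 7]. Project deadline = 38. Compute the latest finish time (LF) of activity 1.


LF(activity 1) = deadline - sum of successor durations
Successors: activities 2 through 5 with durations [7, 6, 9, 7]
Sum of successor durations = 29
LF = 38 - 29 = 9

9


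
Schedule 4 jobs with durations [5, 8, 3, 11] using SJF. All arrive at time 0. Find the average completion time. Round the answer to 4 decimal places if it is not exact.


SJF order (ascending): [3, 5, 8, 11]
Completion times:
  Job 1: burst=3, C=3
  Job 2: burst=5, C=8
  Job 3: burst=8, C=16
  Job 4: burst=11, C=27
Average completion = 54/4 = 13.5

13.5


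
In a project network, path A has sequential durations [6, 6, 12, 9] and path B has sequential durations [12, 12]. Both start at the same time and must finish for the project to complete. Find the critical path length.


Path A total = 6 + 6 + 12 + 9 = 33
Path B total = 12 + 12 = 24
Critical path = longest path = max(33, 24) = 33

33


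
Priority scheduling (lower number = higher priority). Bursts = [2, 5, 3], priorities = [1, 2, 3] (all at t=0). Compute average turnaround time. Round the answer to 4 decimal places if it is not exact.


Sort by priority (ascending = highest first):
Order: [(1, 2), (2, 5), (3, 3)]
Completion times:
  Priority 1, burst=2, C=2
  Priority 2, burst=5, C=7
  Priority 3, burst=3, C=10
Average turnaround = 19/3 = 6.3333

6.3333


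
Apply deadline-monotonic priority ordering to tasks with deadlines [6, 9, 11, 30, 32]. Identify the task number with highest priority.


Sort tasks by relative deadline (ascending):
  Task 1: deadline = 6
  Task 2: deadline = 9
  Task 3: deadline = 11
  Task 4: deadline = 30
  Task 5: deadline = 32
Priority order (highest first): [1, 2, 3, 4, 5]
Highest priority task = 1

1


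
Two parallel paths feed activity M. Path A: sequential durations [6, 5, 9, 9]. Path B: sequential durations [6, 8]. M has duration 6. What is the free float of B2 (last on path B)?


ES(B2) = sum of predecessors on chain B = 6
EF(B2) = ES + duration = 6 + 8 = 14
Successor of B2 is M. ES(M) = max(sum(A), sum(B)) = max(29, 14) = 29
Free float = ES(successor) - EF(current) = 29 - 14 = 15

15


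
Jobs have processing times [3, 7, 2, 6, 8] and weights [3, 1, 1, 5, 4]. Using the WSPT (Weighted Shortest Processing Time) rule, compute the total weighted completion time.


Compute p/w ratios and sort ascending (WSPT): [(3, 3), (6, 5), (2, 1), (8, 4), (7, 1)]
Compute weighted completion times:
  Job (p=3,w=3): C=3, w*C=3*3=9
  Job (p=6,w=5): C=9, w*C=5*9=45
  Job (p=2,w=1): C=11, w*C=1*11=11
  Job (p=8,w=4): C=19, w*C=4*19=76
  Job (p=7,w=1): C=26, w*C=1*26=26
Total weighted completion time = 167

167


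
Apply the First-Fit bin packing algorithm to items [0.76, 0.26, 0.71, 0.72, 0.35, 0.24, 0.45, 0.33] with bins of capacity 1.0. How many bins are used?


Place items sequentially using First-Fit:
  Item 0.76 -> new Bin 1
  Item 0.26 -> new Bin 2
  Item 0.71 -> Bin 2 (now 0.97)
  Item 0.72 -> new Bin 3
  Item 0.35 -> new Bin 4
  Item 0.24 -> Bin 1 (now 1.0)
  Item 0.45 -> Bin 4 (now 0.8)
  Item 0.33 -> new Bin 5
Total bins used = 5

5


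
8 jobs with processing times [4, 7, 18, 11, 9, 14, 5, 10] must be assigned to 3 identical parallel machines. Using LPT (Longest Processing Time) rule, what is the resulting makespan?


Sort jobs in decreasing order (LPT): [18, 14, 11, 10, 9, 7, 5, 4]
Assign each job to the least loaded machine:
  Machine 1: jobs [18, 7], load = 25
  Machine 2: jobs [14, 9, 4], load = 27
  Machine 3: jobs [11, 10, 5], load = 26
Makespan = max load = 27

27


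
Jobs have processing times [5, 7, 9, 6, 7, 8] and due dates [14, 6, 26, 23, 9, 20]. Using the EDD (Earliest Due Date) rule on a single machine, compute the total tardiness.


Sort by due date (EDD order): [(7, 6), (7, 9), (5, 14), (8, 20), (6, 23), (9, 26)]
Compute completion times and tardiness:
  Job 1: p=7, d=6, C=7, tardiness=max(0,7-6)=1
  Job 2: p=7, d=9, C=14, tardiness=max(0,14-9)=5
  Job 3: p=5, d=14, C=19, tardiness=max(0,19-14)=5
  Job 4: p=8, d=20, C=27, tardiness=max(0,27-20)=7
  Job 5: p=6, d=23, C=33, tardiness=max(0,33-23)=10
  Job 6: p=9, d=26, C=42, tardiness=max(0,42-26)=16
Total tardiness = 44

44


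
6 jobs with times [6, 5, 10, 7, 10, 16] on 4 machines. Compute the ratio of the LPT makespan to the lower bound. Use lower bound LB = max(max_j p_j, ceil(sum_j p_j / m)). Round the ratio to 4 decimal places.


LPT order: [16, 10, 10, 7, 6, 5]
Machine loads after assignment: [16, 15, 10, 13]
LPT makespan = 16
Lower bound = max(max_job, ceil(total/4)) = max(16, 14) = 16
Ratio = 16 / 16 = 1.0

1.0


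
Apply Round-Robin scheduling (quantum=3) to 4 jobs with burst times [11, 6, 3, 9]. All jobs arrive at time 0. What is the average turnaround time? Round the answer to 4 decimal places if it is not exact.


Time quantum = 3
Execution trace:
  J1 runs 3 units, time = 3
  J2 runs 3 units, time = 6
  J3 runs 3 units, time = 9
  J4 runs 3 units, time = 12
  J1 runs 3 units, time = 15
  J2 runs 3 units, time = 18
  J4 runs 3 units, time = 21
  J1 runs 3 units, time = 24
  J4 runs 3 units, time = 27
  J1 runs 2 units, time = 29
Finish times: [29, 18, 9, 27]
Average turnaround = 83/4 = 20.75

20.75


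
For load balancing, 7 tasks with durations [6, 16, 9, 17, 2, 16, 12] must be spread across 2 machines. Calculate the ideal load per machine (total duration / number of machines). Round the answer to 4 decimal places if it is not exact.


Total processing time = 6 + 16 + 9 + 17 + 2 + 16 + 12 = 78
Number of machines = 2
Ideal balanced load = 78 / 2 = 39.0

39.0


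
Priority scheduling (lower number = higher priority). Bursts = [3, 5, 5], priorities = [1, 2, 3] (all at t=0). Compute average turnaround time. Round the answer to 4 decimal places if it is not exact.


Sort by priority (ascending = highest first):
Order: [(1, 3), (2, 5), (3, 5)]
Completion times:
  Priority 1, burst=3, C=3
  Priority 2, burst=5, C=8
  Priority 3, burst=5, C=13
Average turnaround = 24/3 = 8.0

8.0


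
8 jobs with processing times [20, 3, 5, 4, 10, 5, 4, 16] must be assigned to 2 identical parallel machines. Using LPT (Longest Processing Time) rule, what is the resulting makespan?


Sort jobs in decreasing order (LPT): [20, 16, 10, 5, 5, 4, 4, 3]
Assign each job to the least loaded machine:
  Machine 1: jobs [20, 5, 5, 4], load = 34
  Machine 2: jobs [16, 10, 4, 3], load = 33
Makespan = max load = 34

34


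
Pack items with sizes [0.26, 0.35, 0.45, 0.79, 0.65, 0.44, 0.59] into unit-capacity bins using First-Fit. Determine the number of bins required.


Place items sequentially using First-Fit:
  Item 0.26 -> new Bin 1
  Item 0.35 -> Bin 1 (now 0.61)
  Item 0.45 -> new Bin 2
  Item 0.79 -> new Bin 3
  Item 0.65 -> new Bin 4
  Item 0.44 -> Bin 2 (now 0.89)
  Item 0.59 -> new Bin 5
Total bins used = 5

5


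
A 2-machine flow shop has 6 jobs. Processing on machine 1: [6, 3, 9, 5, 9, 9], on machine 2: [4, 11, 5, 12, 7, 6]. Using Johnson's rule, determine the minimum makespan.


Apply Johnson's rule:
  Group 1 (a <= b): [(2, 3, 11), (4, 5, 12)]
  Group 2 (a > b): [(5, 9, 7), (6, 9, 6), (3, 9, 5), (1, 6, 4)]
Optimal job order: [2, 4, 5, 6, 3, 1]
Schedule:
  Job 2: M1 done at 3, M2 done at 14
  Job 4: M1 done at 8, M2 done at 26
  Job 5: M1 done at 17, M2 done at 33
  Job 6: M1 done at 26, M2 done at 39
  Job 3: M1 done at 35, M2 done at 44
  Job 1: M1 done at 41, M2 done at 48
Makespan = 48

48


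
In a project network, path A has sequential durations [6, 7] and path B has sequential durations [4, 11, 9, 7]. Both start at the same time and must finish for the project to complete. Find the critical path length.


Path A total = 6 + 7 = 13
Path B total = 4 + 11 + 9 + 7 = 31
Critical path = longest path = max(13, 31) = 31

31


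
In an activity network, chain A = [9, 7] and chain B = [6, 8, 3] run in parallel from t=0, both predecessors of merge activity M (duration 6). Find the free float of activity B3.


ES(B3) = sum of predecessors on chain B = 14
EF(B3) = ES + duration = 14 + 3 = 17
Successor of B3 is M. ES(M) = max(sum(A), sum(B)) = max(16, 17) = 17
Free float = ES(successor) - EF(current) = 17 - 17 = 0

0


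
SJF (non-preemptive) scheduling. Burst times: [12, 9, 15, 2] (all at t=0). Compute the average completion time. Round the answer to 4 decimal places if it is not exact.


SJF order (ascending): [2, 9, 12, 15]
Completion times:
  Job 1: burst=2, C=2
  Job 2: burst=9, C=11
  Job 3: burst=12, C=23
  Job 4: burst=15, C=38
Average completion = 74/4 = 18.5

18.5


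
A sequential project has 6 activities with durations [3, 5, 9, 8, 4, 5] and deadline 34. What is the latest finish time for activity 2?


LF(activity 2) = deadline - sum of successor durations
Successors: activities 3 through 6 with durations [9, 8, 4, 5]
Sum of successor durations = 26
LF = 34 - 26 = 8

8


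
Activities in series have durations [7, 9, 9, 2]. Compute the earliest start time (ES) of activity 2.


Activity 2 starts after activities 1 through 1 complete.
Predecessor durations: [7]
ES = 7 = 7

7


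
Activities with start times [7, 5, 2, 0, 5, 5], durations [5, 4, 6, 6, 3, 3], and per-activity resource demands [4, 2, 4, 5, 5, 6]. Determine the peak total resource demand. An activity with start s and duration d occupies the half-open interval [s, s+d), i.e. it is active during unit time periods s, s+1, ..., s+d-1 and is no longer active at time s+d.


Each activity i is active on [start_i, start_i + duration_i).
Compute total resource usage per time slot:
  t=0: active resources = [5], total = 5
  t=1: active resources = [5], total = 5
  t=2: active resources = [4, 5], total = 9
  t=3: active resources = [4, 5], total = 9
  t=4: active resources = [4, 5], total = 9
  t=5: active resources = [2, 4, 5, 5, 6], total = 22
  t=6: active resources = [2, 4, 5, 6], total = 17
  t=7: active resources = [4, 2, 4, 5, 6], total = 21
  t=8: active resources = [4, 2], total = 6
  t=9: active resources = [4], total = 4
  t=10: active resources = [4], total = 4
  t=11: active resources = [4], total = 4
Peak resource demand = 22

22


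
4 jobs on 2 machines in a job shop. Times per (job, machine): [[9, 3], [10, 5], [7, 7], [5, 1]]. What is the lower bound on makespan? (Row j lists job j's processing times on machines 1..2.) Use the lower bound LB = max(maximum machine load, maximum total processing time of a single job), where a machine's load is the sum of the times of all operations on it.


Machine loads:
  Machine 1: 9 + 10 + 7 + 5 = 31
  Machine 2: 3 + 5 + 7 + 1 = 16
Max machine load = 31
Job totals:
  Job 1: 12
  Job 2: 15
  Job 3: 14
  Job 4: 6
Max job total = 15
Lower bound = max(31, 15) = 31

31


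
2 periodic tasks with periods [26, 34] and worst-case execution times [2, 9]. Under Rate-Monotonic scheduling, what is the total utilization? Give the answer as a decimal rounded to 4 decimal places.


Compute individual utilizations (exact fractions):
  Task 1: C/T = 2/26 = 1/13 (approx. 0.0769)
  Task 2: C/T = 9/34 (approx. 0.2647)
Total utilization U = 1/13 + 9/34 = 151/442
Rounded to 4 decimal places: U = 0.3416
RM (Liu & Layland) bound for 2 tasks = 0.828427; compare with U = 151/442 (approx. 0.341629)
U <= bound, so schedulable by RM sufficient condition.

0.3416


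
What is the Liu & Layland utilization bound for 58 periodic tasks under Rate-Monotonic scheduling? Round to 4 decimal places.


Compute 2^(1/58) = 1.0120225098
Subtract 1: 1.0120225098 - 1 = 0.0120225098
Multiply by n: 58 * 0.0120225098 = 0.6973055684
Round to 4 dp: 0.6973

0.6973


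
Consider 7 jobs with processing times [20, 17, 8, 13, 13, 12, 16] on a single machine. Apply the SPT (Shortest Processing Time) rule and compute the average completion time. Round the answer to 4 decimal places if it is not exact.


Sort jobs by processing time (SPT order): [8, 12, 13, 13, 16, 17, 20]
Compute completion times sequentially:
  Job 1: processing = 8, completes at 8
  Job 2: processing = 12, completes at 20
  Job 3: processing = 13, completes at 33
  Job 4: processing = 13, completes at 46
  Job 5: processing = 16, completes at 62
  Job 6: processing = 17, completes at 79
  Job 7: processing = 20, completes at 99
Sum of completion times = 347
Average completion time = 347/7 = 49.5714

49.5714


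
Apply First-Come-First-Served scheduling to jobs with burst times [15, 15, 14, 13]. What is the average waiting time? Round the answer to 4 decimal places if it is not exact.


FCFS order (as given): [15, 15, 14, 13]
Waiting times:
  Job 1: wait = 0
  Job 2: wait = 15
  Job 3: wait = 30
  Job 4: wait = 44
Sum of waiting times = 89
Average waiting time = 89/4 = 22.25

22.25


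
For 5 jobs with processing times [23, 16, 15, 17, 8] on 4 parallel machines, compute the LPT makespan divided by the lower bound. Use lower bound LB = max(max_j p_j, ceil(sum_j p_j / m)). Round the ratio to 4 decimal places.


LPT order: [23, 17, 16, 15, 8]
Machine loads after assignment: [23, 17, 16, 23]
LPT makespan = 23
Lower bound = max(max_job, ceil(total/4)) = max(23, 20) = 23
Ratio = 23 / 23 = 1.0

1.0


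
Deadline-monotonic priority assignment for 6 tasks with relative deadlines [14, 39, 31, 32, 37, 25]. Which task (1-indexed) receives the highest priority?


Sort tasks by relative deadline (ascending):
  Task 1: deadline = 14
  Task 6: deadline = 25
  Task 3: deadline = 31
  Task 4: deadline = 32
  Task 5: deadline = 37
  Task 2: deadline = 39
Priority order (highest first): [1, 6, 3, 4, 5, 2]
Highest priority task = 1

1


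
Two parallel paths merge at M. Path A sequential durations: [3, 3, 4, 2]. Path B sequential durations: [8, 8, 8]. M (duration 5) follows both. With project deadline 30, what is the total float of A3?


Forward pass: ES(A3) = sum of predecessors on chain A = 6
EF = ES + duration = 6 + 4 = 10
Backward pass: LF(M) = deadline = 30; LS(M) = 30 - 5 = 25
LF(A3) = LS(M) - sum(successors on chain A) = 25 - 2 = 23
LS = LF - duration = 23 - 4 = 19
Total float = LS - ES = 19 - 6 = 13

13


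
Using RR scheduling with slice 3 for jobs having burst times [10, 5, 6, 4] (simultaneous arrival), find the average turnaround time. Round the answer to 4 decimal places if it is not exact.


Time quantum = 3
Execution trace:
  J1 runs 3 units, time = 3
  J2 runs 3 units, time = 6
  J3 runs 3 units, time = 9
  J4 runs 3 units, time = 12
  J1 runs 3 units, time = 15
  J2 runs 2 units, time = 17
  J3 runs 3 units, time = 20
  J4 runs 1 units, time = 21
  J1 runs 3 units, time = 24
  J1 runs 1 units, time = 25
Finish times: [25, 17, 20, 21]
Average turnaround = 83/4 = 20.75

20.75


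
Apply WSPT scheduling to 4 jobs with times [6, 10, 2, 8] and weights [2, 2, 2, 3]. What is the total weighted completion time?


Compute p/w ratios and sort ascending (WSPT): [(2, 2), (8, 3), (6, 2), (10, 2)]
Compute weighted completion times:
  Job (p=2,w=2): C=2, w*C=2*2=4
  Job (p=8,w=3): C=10, w*C=3*10=30
  Job (p=6,w=2): C=16, w*C=2*16=32
  Job (p=10,w=2): C=26, w*C=2*26=52
Total weighted completion time = 118

118


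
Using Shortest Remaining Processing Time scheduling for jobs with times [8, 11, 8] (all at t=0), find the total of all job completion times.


Since all jobs arrive at t=0, SRPT equals SPT ordering.
SPT order: [8, 8, 11]
Completion times:
  Job 1: p=8, C=8
  Job 2: p=8, C=16
  Job 3: p=11, C=27
Total completion time = 8 + 16 + 27 = 51

51


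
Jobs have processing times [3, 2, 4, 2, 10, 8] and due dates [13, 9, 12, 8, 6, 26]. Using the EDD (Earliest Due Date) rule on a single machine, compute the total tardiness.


Sort by due date (EDD order): [(10, 6), (2, 8), (2, 9), (4, 12), (3, 13), (8, 26)]
Compute completion times and tardiness:
  Job 1: p=10, d=6, C=10, tardiness=max(0,10-6)=4
  Job 2: p=2, d=8, C=12, tardiness=max(0,12-8)=4
  Job 3: p=2, d=9, C=14, tardiness=max(0,14-9)=5
  Job 4: p=4, d=12, C=18, tardiness=max(0,18-12)=6
  Job 5: p=3, d=13, C=21, tardiness=max(0,21-13)=8
  Job 6: p=8, d=26, C=29, tardiness=max(0,29-26)=3
Total tardiness = 30

30


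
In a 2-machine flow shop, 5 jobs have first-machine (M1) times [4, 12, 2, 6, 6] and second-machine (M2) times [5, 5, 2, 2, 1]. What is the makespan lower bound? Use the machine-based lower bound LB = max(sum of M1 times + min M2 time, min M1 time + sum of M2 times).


LB1 = sum(M1 times) + min(M2 times) = 30 + 1 = 31
LB2 = min(M1 times) + sum(M2 times) = 2 + 15 = 17
Lower bound = max(LB1, LB2) = max(31, 17) = 31

31


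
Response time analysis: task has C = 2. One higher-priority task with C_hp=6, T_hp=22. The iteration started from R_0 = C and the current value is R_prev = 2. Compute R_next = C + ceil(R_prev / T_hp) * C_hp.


R_next = C + ceil(R_prev / T_hp) * C_hp
ceil(2 / 22) = ceil(0.0909) = 1
Interference = 1 * 6 = 6
R_next = 2 + 6 = 8

8


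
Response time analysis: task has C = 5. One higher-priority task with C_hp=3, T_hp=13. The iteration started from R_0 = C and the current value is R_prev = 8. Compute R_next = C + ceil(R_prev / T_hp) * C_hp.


R_next = C + ceil(R_prev / T_hp) * C_hp
ceil(8 / 13) = ceil(0.6154) = 1
Interference = 1 * 3 = 3
R_next = 5 + 3 = 8
R_next = R_prev, so the iteration has converged (response time = 8).

8


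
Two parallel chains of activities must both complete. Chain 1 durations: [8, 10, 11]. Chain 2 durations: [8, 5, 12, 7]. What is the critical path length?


Path A total = 8 + 10 + 11 = 29
Path B total = 8 + 5 + 12 + 7 = 32
Critical path = longest path = max(29, 32) = 32

32


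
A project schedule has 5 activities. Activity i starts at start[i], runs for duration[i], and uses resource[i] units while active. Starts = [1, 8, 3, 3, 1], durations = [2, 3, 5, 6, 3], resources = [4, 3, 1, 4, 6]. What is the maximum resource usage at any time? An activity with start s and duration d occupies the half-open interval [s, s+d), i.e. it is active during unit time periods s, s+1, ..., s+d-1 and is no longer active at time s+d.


Each activity i is active on [start_i, start_i + duration_i).
Compute total resource usage per time slot:
  t=0: active resources = [], total = 0
  t=1: active resources = [4, 6], total = 10
  t=2: active resources = [4, 6], total = 10
  t=3: active resources = [1, 4, 6], total = 11
  t=4: active resources = [1, 4], total = 5
  t=5: active resources = [1, 4], total = 5
  t=6: active resources = [1, 4], total = 5
  t=7: active resources = [1, 4], total = 5
  t=8: active resources = [3, 4], total = 7
  t=9: active resources = [3], total = 3
  t=10: active resources = [3], total = 3
Peak resource demand = 11

11


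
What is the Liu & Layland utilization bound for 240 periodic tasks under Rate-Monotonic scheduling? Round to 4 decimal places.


Compute 2^(1/240) = 1.0028922879
Subtract 1: 1.0028922879 - 1 = 0.0028922879
Multiply by n: 240 * 0.0028922879 = 0.6941490960
Round to 4 dp: 0.6941

0.6941


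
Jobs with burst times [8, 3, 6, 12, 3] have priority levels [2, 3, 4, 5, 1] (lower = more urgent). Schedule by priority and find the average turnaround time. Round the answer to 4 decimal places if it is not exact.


Sort by priority (ascending = highest first):
Order: [(1, 3), (2, 8), (3, 3), (4, 6), (5, 12)]
Completion times:
  Priority 1, burst=3, C=3
  Priority 2, burst=8, C=11
  Priority 3, burst=3, C=14
  Priority 4, burst=6, C=20
  Priority 5, burst=12, C=32
Average turnaround = 80/5 = 16.0

16.0


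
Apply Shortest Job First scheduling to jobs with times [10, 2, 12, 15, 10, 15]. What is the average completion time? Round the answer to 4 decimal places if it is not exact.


SJF order (ascending): [2, 10, 10, 12, 15, 15]
Completion times:
  Job 1: burst=2, C=2
  Job 2: burst=10, C=12
  Job 3: burst=10, C=22
  Job 4: burst=12, C=34
  Job 5: burst=15, C=49
  Job 6: burst=15, C=64
Average completion = 183/6 = 30.5

30.5


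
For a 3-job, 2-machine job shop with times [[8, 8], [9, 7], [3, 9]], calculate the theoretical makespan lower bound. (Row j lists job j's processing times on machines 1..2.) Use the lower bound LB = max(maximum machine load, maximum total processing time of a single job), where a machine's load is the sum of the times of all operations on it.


Machine loads:
  Machine 1: 8 + 9 + 3 = 20
  Machine 2: 8 + 7 + 9 = 24
Max machine load = 24
Job totals:
  Job 1: 16
  Job 2: 16
  Job 3: 12
Max job total = 16
Lower bound = max(24, 16) = 24

24


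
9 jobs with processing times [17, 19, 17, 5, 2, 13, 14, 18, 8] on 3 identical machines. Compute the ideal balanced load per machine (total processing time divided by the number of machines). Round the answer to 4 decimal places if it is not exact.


Total processing time = 17 + 19 + 17 + 5 + 2 + 13 + 14 + 18 + 8 = 113
Number of machines = 3
Ideal balanced load = 113 / 3 = 37.6667

37.6667


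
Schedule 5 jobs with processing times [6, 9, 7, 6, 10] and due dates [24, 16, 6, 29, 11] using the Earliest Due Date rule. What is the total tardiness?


Sort by due date (EDD order): [(7, 6), (10, 11), (9, 16), (6, 24), (6, 29)]
Compute completion times and tardiness:
  Job 1: p=7, d=6, C=7, tardiness=max(0,7-6)=1
  Job 2: p=10, d=11, C=17, tardiness=max(0,17-11)=6
  Job 3: p=9, d=16, C=26, tardiness=max(0,26-16)=10
  Job 4: p=6, d=24, C=32, tardiness=max(0,32-24)=8
  Job 5: p=6, d=29, C=38, tardiness=max(0,38-29)=9
Total tardiness = 34

34


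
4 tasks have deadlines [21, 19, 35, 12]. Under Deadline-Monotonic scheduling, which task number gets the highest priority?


Sort tasks by relative deadline (ascending):
  Task 4: deadline = 12
  Task 2: deadline = 19
  Task 1: deadline = 21
  Task 3: deadline = 35
Priority order (highest first): [4, 2, 1, 3]
Highest priority task = 4

4


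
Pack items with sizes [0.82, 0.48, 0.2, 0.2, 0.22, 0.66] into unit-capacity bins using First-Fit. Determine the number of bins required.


Place items sequentially using First-Fit:
  Item 0.82 -> new Bin 1
  Item 0.48 -> new Bin 2
  Item 0.2 -> Bin 2 (now 0.68)
  Item 0.2 -> Bin 2 (now 0.88)
  Item 0.22 -> new Bin 3
  Item 0.66 -> Bin 3 (now 0.88)
Total bins used = 3

3


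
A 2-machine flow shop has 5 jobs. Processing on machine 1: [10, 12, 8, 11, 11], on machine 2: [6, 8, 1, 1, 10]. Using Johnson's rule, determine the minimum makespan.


Apply Johnson's rule:
  Group 1 (a <= b): []
  Group 2 (a > b): [(5, 11, 10), (2, 12, 8), (1, 10, 6), (3, 8, 1), (4, 11, 1)]
Optimal job order: [5, 2, 1, 3, 4]
Schedule:
  Job 5: M1 done at 11, M2 done at 21
  Job 2: M1 done at 23, M2 done at 31
  Job 1: M1 done at 33, M2 done at 39
  Job 3: M1 done at 41, M2 done at 42
  Job 4: M1 done at 52, M2 done at 53
Makespan = 53

53


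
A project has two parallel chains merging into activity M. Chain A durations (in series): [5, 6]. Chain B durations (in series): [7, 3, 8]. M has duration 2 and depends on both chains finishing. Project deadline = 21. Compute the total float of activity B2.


Forward pass: ES(B2) = sum of predecessors on chain B = 7
EF = ES + duration = 7 + 3 = 10
Backward pass: LF(M) = deadline = 21; LS(M) = 21 - 2 = 19
LF(B2) = LS(M) - sum(successors on chain B) = 19 - 8 = 11
LS = LF - duration = 11 - 3 = 8
Total float = LS - ES = 8 - 7 = 1

1


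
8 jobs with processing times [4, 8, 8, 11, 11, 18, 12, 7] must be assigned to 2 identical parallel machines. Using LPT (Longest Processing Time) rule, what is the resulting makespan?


Sort jobs in decreasing order (LPT): [18, 12, 11, 11, 8, 8, 7, 4]
Assign each job to the least loaded machine:
  Machine 1: jobs [18, 11, 8, 4], load = 41
  Machine 2: jobs [12, 11, 8, 7], load = 38
Makespan = max load = 41

41


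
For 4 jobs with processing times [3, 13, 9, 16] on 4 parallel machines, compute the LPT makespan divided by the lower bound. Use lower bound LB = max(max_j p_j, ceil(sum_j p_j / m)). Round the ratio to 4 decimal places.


LPT order: [16, 13, 9, 3]
Machine loads after assignment: [16, 13, 9, 3]
LPT makespan = 16
Lower bound = max(max_job, ceil(total/4)) = max(16, 11) = 16
Ratio = 16 / 16 = 1.0

1.0


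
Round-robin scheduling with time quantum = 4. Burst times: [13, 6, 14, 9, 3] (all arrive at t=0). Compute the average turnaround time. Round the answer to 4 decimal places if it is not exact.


Time quantum = 4
Execution trace:
  J1 runs 4 units, time = 4
  J2 runs 4 units, time = 8
  J3 runs 4 units, time = 12
  J4 runs 4 units, time = 16
  J5 runs 3 units, time = 19
  J1 runs 4 units, time = 23
  J2 runs 2 units, time = 25
  J3 runs 4 units, time = 29
  J4 runs 4 units, time = 33
  J1 runs 4 units, time = 37
  J3 runs 4 units, time = 41
  J4 runs 1 units, time = 42
  J1 runs 1 units, time = 43
  J3 runs 2 units, time = 45
Finish times: [43, 25, 45, 42, 19]
Average turnaround = 174/5 = 34.8

34.8


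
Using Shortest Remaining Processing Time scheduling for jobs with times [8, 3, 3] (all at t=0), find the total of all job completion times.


Since all jobs arrive at t=0, SRPT equals SPT ordering.
SPT order: [3, 3, 8]
Completion times:
  Job 1: p=3, C=3
  Job 2: p=3, C=6
  Job 3: p=8, C=14
Total completion time = 3 + 6 + 14 = 23

23


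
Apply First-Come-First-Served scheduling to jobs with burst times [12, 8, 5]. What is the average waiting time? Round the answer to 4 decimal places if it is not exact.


FCFS order (as given): [12, 8, 5]
Waiting times:
  Job 1: wait = 0
  Job 2: wait = 12
  Job 3: wait = 20
Sum of waiting times = 32
Average waiting time = 32/3 = 10.6667

10.6667


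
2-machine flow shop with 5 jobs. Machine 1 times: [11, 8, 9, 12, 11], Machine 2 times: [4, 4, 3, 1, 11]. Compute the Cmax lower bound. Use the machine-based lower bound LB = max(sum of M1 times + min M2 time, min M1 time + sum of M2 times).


LB1 = sum(M1 times) + min(M2 times) = 51 + 1 = 52
LB2 = min(M1 times) + sum(M2 times) = 8 + 23 = 31
Lower bound = max(LB1, LB2) = max(52, 31) = 52

52


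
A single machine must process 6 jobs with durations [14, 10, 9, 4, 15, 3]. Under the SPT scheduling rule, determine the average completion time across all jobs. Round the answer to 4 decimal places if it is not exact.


Sort jobs by processing time (SPT order): [3, 4, 9, 10, 14, 15]
Compute completion times sequentially:
  Job 1: processing = 3, completes at 3
  Job 2: processing = 4, completes at 7
  Job 3: processing = 9, completes at 16
  Job 4: processing = 10, completes at 26
  Job 5: processing = 14, completes at 40
  Job 6: processing = 15, completes at 55
Sum of completion times = 147
Average completion time = 147/6 = 24.5

24.5


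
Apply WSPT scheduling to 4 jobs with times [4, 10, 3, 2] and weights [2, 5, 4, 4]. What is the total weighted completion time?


Compute p/w ratios and sort ascending (WSPT): [(2, 4), (3, 4), (4, 2), (10, 5)]
Compute weighted completion times:
  Job (p=2,w=4): C=2, w*C=4*2=8
  Job (p=3,w=4): C=5, w*C=4*5=20
  Job (p=4,w=2): C=9, w*C=2*9=18
  Job (p=10,w=5): C=19, w*C=5*19=95
Total weighted completion time = 141

141


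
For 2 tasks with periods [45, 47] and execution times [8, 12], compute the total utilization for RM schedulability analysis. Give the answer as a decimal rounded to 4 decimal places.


Compute individual utilizations (exact fractions):
  Task 1: C/T = 8/45 (approx. 0.1778)
  Task 2: C/T = 12/47 (approx. 0.2553)
Total utilization U = 8/45 + 12/47 = 916/2115
Rounded to 4 decimal places: U = 0.4331
RM (Liu & Layland) bound for 2 tasks = 0.828427; compare with U = 916/2115 (approx. 0.433097)
U <= bound, so schedulable by RM sufficient condition.

0.4331


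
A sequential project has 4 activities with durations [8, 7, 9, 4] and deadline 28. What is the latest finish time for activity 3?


LF(activity 3) = deadline - sum of successor durations
Successors: activities 4 through 4 with durations [4]
Sum of successor durations = 4
LF = 28 - 4 = 24

24


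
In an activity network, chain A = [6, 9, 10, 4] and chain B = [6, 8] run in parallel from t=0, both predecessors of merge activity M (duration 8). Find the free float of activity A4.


ES(A4) = sum of predecessors on chain A = 25
EF(A4) = ES + duration = 25 + 4 = 29
Successor of A4 is M. ES(M) = max(sum(A), sum(B)) = max(29, 14) = 29
Free float = ES(successor) - EF(current) = 29 - 29 = 0

0


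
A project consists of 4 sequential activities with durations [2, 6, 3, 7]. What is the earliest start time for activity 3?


Activity 3 starts after activities 1 through 2 complete.
Predecessor durations: [2, 6]
ES = 2 + 6 = 8

8


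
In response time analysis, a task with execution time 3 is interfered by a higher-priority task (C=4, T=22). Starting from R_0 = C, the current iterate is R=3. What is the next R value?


R_next = C + ceil(R_prev / T_hp) * C_hp
ceil(3 / 22) = ceil(0.1364) = 1
Interference = 1 * 4 = 4
R_next = 3 + 4 = 7

7


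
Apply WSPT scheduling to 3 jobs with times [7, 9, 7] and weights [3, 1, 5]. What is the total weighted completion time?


Compute p/w ratios and sort ascending (WSPT): [(7, 5), (7, 3), (9, 1)]
Compute weighted completion times:
  Job (p=7,w=5): C=7, w*C=5*7=35
  Job (p=7,w=3): C=14, w*C=3*14=42
  Job (p=9,w=1): C=23, w*C=1*23=23
Total weighted completion time = 100

100
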